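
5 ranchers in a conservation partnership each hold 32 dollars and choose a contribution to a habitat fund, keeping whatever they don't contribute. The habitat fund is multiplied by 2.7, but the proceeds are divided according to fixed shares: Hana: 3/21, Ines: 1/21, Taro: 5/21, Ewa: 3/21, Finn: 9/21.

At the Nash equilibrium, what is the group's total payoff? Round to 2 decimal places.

Player j's private return per contributed unit is 2.7 × (j's share). Contributing is weakly dominant for j when that share is at least 1/2.7 = 0.3704, and contributing 0 is dominant otherwise.
The only share above 0.3704 is Finn's 9/21, contributing 32; the remaining 4 contribute 0. Total contributed: 32.
The habitat fund pays out 2.7 × 32 = 86.40 in total (split across the unequal shares, but the aggregate is all that matters for the group sum).
The 4 free-riders keep 32 each, adding 128. Group total = 128 + 86.40 = 214.40.

214.40 dollars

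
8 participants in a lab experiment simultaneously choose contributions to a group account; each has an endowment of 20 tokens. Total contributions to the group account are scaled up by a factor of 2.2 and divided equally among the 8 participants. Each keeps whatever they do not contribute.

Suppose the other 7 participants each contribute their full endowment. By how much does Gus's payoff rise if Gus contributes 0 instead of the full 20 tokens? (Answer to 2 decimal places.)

14.50 tokens

Switching from a contribution of 20 to 0 lets Gus keep an extra 20 tokens, but lowers the group account by 20, which costs Gus their own share of that drop: 2.2/8 × 20 = 5.50.
Net gain = 20 − 5.50 = 14.50. The private return per contributed unit (0.2750) is below 1, so free-riding is indeed the best response regardless of what the others do.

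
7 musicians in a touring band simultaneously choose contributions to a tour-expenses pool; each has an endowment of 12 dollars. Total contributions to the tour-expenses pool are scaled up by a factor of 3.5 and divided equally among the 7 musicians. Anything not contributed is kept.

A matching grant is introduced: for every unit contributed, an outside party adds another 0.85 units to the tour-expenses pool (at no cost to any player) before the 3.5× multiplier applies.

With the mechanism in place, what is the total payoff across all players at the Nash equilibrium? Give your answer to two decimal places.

84.00 dollars

Even with the mechanism, each unit contributed returns only 3.5 × 1.85 / 7 = 0.9250 per unit of net cost, so contributing nothing is still dominant.
At the Nash equilibrium no one contributes; group total payoff = 7 × 12 = 84.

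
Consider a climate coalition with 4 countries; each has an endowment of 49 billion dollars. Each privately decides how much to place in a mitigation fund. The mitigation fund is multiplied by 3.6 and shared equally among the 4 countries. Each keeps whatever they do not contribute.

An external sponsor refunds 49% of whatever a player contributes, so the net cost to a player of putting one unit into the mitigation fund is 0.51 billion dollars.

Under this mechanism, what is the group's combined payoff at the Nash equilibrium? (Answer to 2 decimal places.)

Under the mechanism each unit contributed yields (3.6/4) / 0.51 = 1.7647 back to its contributor per unit of net cost, which exceeds 1, making full contribution the dominant choice for everyone.
So the Nash equilibrium is full contribution by all 4; the group earns 4 × (49 × 0.49 + 3.6 × 49) = 801.64.

801.64 billion dollars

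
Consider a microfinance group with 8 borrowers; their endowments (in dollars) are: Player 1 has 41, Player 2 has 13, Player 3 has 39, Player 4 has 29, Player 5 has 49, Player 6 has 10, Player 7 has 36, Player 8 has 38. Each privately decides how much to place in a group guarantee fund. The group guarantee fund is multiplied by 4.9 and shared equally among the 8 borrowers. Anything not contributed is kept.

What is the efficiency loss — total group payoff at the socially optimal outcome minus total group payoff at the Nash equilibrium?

994.50 dollars

The private return per contributed unit is 4.9/8 = 0.6125 < 1 for every player regardless of endowment, so the Nash equilibrium is zero contribution and the group total is Σ E_j = 41 + 13 + 39 + 29 + 49 + 10 + 36 + 38 = 255.
Each contributed unit returns 4.900 to the group, so the social optimum is full contribution by everyone: group total = 4.900 × 255 = 1249.50.
Efficiency loss = (4.900 − 1) × 255 = 994.50.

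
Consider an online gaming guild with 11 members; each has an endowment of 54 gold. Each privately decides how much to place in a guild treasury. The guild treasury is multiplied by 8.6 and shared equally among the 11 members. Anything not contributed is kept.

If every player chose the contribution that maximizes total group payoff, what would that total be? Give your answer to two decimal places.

Each contributed unit returns 8.600 to the group as a whole (0.7818 to each of 11 players), which exceeds 1, so the social optimum is full contribution: group total = 8.600 × 594 = 5108.40.

5108.40 gold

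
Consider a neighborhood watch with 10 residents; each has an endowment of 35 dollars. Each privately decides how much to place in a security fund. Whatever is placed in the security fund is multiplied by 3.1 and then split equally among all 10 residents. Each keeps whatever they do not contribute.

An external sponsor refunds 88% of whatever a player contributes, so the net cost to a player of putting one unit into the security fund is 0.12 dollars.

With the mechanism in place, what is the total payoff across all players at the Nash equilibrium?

1393.00 dollars

The effective private return per unit is now (3.1/10) / 0.12 = 2.5833 > 1, so every player's dominant strategy flips to full contribution.
At the Nash equilibrium everyone contributes 35. Group total payoff = 10 × (35 × 0.88 + 3.1 × 35) = 1393.00.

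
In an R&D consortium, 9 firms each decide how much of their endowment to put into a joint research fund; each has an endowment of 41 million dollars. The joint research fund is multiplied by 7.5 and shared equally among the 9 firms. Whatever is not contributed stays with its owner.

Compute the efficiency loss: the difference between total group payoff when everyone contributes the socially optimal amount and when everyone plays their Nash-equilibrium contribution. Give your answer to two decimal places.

Each contributed unit returns 7.5/9 = 0.8333 to its contributor — below 1 — so contributing 0 is dominant for every player. At the Nash equilibrium everyone keeps their 41, and the group total is 9 × 41 = 369.
Each contributed unit returns 7.500 to the group as a whole (0.8333 to each of 9 players), which exceeds 1, so the social optimum is full contribution: group total = 7.500 × 369 = 2767.50.
Efficiency loss = 2767.50 − 369 = 2398.50.

2398.50 million dollars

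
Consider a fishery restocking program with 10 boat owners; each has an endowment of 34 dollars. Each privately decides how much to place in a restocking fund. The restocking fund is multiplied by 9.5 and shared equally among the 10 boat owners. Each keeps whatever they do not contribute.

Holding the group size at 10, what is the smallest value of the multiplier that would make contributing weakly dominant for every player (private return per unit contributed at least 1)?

10

A contributed unit returns (multiplier)/10 to its contributor.
This reaches 1 exactly when the multiplier is 10.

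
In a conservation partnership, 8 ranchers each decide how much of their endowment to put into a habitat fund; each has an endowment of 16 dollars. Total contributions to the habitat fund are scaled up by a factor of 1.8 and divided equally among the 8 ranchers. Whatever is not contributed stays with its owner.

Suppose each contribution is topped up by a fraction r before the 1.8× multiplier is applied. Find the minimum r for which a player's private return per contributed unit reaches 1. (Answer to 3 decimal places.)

With matching at rate r, one contributed unit becomes (1 + r) in the habitat fund and returns 1.8 × (1 + r) / 8 to the contributor.
Setting this equal to 1: 1 + r = 8/1.8 = 4.4444.
So the minimum matching rate is r = 4.4444 − 1 = 3.444.

3.444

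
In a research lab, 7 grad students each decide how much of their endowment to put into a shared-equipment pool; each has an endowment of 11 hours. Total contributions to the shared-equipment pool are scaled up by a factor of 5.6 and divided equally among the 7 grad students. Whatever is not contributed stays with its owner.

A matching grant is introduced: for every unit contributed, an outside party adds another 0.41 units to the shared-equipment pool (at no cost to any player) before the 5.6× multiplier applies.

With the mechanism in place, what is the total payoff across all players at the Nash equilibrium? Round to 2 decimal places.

The effective private return per unit is now 5.6 × 1.41 / 7 = 1.1280 > 1, so every player's dominant strategy flips to full contribution.
So the Nash equilibrium is full contribution by all 7; the group earns 5.6 × 1.41 × 77 = 607.99.

607.99 hours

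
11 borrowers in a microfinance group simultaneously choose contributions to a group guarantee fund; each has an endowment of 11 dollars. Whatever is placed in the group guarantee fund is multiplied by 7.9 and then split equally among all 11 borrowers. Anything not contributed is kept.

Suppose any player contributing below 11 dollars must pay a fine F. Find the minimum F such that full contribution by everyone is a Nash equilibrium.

3.10 dollars

Given the others contribute fully, the best deviation is to contribute 0 (any partial contribution still incurs the fine and gives up units whose private return 0.7182 is below 1).
Deviating from 11 to 0 saves 11 dollars but forfeits the deviator's share of the drop in the group guarantee fund: 7.9/11 × 11 = 7.90.
So the deviation gain is 11 − 7.90 = 3.10, and the fine must be at least 3.10 dollars to wipe it out.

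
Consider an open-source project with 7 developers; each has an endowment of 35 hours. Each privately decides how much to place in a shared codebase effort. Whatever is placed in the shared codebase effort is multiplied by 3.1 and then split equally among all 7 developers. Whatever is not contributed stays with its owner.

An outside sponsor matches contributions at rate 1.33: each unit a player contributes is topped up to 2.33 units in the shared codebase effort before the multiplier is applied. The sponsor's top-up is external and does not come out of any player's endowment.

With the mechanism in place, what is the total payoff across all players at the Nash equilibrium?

1769.64 hours

With the mechanism, a contributed unit returns 3.1 × 2.33 / 7 = 1.0319 per unit of net cost to the contributor — now above 1 — so contributing fully is weakly dominant for every player.
So the Nash equilibrium is full contribution by all 7; the group earns 3.1 × 2.33 × 245 = 1769.64.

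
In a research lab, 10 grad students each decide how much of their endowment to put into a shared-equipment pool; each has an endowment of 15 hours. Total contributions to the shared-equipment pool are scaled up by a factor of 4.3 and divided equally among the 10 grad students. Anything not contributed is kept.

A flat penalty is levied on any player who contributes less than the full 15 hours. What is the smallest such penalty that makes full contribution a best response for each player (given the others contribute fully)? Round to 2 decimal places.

8.55 hours

Given the others contribute fully, the best deviation is to contribute 0 (any partial contribution still incurs the fine and gives up units whose private return 0.4300 is below 1).
Deviating from 15 to 0 saves 15 hours but forfeits the deviator's share of the drop in the shared-equipment pool: 4.3/10 × 15 = 6.45.
So the deviation gain is 15 − 6.45 = 8.55, and the fine must be at least 8.55 hours to wipe it out.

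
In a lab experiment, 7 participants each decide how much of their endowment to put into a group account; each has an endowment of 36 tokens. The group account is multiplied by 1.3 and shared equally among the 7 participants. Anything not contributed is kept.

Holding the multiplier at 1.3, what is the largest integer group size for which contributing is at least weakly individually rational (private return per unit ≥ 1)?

Private return per unit is 1.3/(group size), which is ≥ 1 whenever the group size is ≤ 1.3.
The largest such integer is 1.

1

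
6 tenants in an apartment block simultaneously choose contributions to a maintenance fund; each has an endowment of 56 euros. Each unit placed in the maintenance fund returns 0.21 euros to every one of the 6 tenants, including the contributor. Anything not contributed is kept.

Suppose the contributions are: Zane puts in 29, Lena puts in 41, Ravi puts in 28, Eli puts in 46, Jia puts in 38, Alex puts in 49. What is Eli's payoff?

58.51 euros

Total contributed: 29 + 41 + 28 + 46 + 38 + 49 = 231.
Each receives 0.21 × 231 = 48.51 from the maintenance fund.
Eli keeps 56 − 46 = 10, so Eli's payoff is 10 + 48.51 = 58.51.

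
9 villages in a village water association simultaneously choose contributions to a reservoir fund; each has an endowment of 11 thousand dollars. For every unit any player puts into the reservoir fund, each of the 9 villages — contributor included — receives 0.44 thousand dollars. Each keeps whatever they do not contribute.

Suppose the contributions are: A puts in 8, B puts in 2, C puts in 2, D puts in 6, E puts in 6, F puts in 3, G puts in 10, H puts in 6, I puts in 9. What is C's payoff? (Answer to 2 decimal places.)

Total contributed: 8 + 2 + 2 + 6 + 6 + 3 + 10 + 6 + 9 = 52.
Each receives 0.44 × 52 = 22.88 from the reservoir fund.
C keeps 11 − 2 = 9, so C's payoff is 9 + 22.88 = 31.88.

31.88 thousand dollars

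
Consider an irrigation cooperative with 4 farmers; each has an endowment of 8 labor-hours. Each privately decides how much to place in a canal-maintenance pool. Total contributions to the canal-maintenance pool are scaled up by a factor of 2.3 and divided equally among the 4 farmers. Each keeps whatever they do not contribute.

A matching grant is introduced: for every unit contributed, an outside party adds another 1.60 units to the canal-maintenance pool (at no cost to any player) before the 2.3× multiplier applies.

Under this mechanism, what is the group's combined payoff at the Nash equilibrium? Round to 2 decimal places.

With the mechanism, a contributed unit returns 2.3 × 2.60 / 4 = 1.4950 per unit of net cost to the contributor — now above 1 — so contributing fully is weakly dominant for every player.
At the Nash equilibrium everyone contributes 8. Group total payoff = 2.3 × 2.60 × 32 = 191.36.

191.36 labor-hours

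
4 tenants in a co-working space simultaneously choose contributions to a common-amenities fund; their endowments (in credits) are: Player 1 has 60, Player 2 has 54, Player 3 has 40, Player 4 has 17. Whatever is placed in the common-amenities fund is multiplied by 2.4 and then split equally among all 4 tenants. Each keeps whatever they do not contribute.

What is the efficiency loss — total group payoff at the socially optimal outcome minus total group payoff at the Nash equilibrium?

The private return per contributed unit is 2.4/4 = 0.6000 < 1 for every player regardless of endowment, so the Nash equilibrium is zero contribution and the group total is Σ E_j = 60 + 54 + 40 + 17 = 171.
Each contributed unit returns 2.400 to the group, so the social optimum is full contribution by everyone: group total = 2.400 × 171 = 410.40.
Efficiency loss = (2.400 − 1) × 171 = 239.40.

239.40 credits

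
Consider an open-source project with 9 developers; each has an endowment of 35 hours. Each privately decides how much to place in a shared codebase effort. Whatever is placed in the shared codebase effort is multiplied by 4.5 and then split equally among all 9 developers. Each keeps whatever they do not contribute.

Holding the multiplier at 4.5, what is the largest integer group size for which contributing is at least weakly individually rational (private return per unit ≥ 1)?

Private return per unit is 4.5/(group size), which is ≥ 1 whenever the group size is ≤ 4.5.
The largest such integer is 4.

4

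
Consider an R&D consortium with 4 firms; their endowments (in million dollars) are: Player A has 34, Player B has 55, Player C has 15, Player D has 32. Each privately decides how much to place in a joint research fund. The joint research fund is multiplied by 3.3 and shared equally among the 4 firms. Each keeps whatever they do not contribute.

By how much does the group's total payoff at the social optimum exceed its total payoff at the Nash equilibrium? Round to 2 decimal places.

The private return per contributed unit is 3.3/4 = 0.8250 < 1 for every player regardless of endowment, so the Nash equilibrium is zero contribution and the group total is Σ E_j = 34 + 55 + 15 + 32 = 136.
Each contributed unit returns 3.300 to the group, so the social optimum is full contribution by everyone: group total = 3.300 × 136 = 448.80.
Efficiency loss = (3.300 − 1) × 136 = 312.80.

312.80 million dollars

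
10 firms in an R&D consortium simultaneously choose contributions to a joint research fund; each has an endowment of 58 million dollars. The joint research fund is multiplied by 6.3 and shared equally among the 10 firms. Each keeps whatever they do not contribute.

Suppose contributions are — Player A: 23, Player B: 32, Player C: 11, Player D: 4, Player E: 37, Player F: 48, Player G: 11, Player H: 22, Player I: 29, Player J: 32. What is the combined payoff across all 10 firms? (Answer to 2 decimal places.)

1899.70 million dollars

Total contributed: 23 + 32 + 11 + 4 + 37 + 48 + 11 + 22 + 29 + 32 = 249; total kept: 10 × 58 − 249 = 331.
The joint research fund pays out 6.3 × 249 = 1568.70 in aggregate.
Group total = 331 + 1568.70 = 1899.70.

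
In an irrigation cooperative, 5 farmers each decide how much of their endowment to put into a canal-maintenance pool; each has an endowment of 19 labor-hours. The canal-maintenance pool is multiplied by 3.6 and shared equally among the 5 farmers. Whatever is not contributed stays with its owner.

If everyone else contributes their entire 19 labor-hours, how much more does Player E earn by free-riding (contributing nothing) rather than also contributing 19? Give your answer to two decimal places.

5.32 labor-hours

Switching from a contribution of 19 to 0 lets Player E keep an extra 19 labor-hours, but lowers the canal-maintenance pool by 19, which costs Player E their own share of that drop: 3.6/5 × 19 = 13.68.
Net gain = 19 − 13.68 = 5.32. The private return per contributed unit (0.7200) is below 1, so free-riding is indeed the best response regardless of what the others do.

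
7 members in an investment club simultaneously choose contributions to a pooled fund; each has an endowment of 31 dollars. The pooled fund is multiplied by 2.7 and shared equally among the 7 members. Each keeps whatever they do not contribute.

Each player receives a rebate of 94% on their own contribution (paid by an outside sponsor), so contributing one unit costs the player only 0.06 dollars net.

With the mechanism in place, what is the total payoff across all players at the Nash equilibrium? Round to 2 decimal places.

The effective private return per unit is now (2.7/7) / 0.06 = 6.4286 > 1, so every player's dominant strategy flips to full contribution.
So the Nash equilibrium is full contribution by all 7; the group earns 7 × (31 × 0.94 + 2.7 × 31) = 789.88.

789.88 dollars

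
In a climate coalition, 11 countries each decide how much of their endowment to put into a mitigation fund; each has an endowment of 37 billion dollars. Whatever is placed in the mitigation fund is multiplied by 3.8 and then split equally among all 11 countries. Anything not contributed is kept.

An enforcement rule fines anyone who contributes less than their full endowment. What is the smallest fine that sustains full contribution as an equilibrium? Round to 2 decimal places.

Given the others contribute fully, the best deviation is to contribute 0 (any partial contribution still incurs the fine and gives up units whose private return 0.3455 is below 1).
Deviating from 37 to 0 saves 37 billion dollars but forfeits the deviator's share of the drop in the mitigation fund: 3.8/11 × 37 = 12.78.
So the deviation gain is 37 − 12.78 = 24.22, and the fine must be at least 24.22 billion dollars to wipe it out.

24.22 billion dollars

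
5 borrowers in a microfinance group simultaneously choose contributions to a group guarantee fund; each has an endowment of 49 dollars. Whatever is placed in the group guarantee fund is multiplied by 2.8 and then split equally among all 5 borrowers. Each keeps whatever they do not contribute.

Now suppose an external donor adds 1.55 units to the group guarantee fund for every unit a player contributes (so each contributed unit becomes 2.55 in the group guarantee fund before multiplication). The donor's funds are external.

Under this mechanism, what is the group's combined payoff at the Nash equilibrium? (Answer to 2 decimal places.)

1749.30 dollars

With the mechanism, a contributed unit returns 2.8 × 2.55 / 5 = 1.4280 per unit of net cost to the contributor — now above 1 — so contributing fully is weakly dominant for every player.
At the Nash equilibrium everyone contributes 49. Group total payoff = 2.8 × 2.55 × 245 = 1749.30.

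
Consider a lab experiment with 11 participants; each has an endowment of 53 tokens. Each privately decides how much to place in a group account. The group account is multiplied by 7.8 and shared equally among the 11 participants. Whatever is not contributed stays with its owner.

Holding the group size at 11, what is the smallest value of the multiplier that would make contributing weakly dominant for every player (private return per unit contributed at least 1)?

A contributed unit returns (multiplier)/11 to its contributor.
This reaches 1 exactly when the multiplier is 11.

11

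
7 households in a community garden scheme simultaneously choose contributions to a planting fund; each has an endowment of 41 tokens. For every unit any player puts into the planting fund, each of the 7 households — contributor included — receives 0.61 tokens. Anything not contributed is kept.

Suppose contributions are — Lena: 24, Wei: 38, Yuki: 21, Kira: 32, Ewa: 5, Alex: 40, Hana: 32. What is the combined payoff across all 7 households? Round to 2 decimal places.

Total contributed: 24 + 38 + 21 + 32 + 5 + 40 + 32 = 192; total kept: 7 × 41 − 192 = 95.
The planting fund pays out 0.61 × 7 × 192 = 819.84 in aggregate.
Group total = 95 + 819.84 = 914.84.

914.84 tokens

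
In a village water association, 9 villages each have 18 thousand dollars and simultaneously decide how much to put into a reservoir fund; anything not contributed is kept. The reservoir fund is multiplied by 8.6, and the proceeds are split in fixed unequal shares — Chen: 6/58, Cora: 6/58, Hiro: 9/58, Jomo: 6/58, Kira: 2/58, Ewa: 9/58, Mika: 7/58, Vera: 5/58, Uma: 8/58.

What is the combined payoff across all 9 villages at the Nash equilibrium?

709.20 thousand dollars

Player j's private return per contributed unit is 8.6 × (j's share). Contributing is weakly dominant for j when that share is at least 1/8.6 = 0.1163, and contributing 0 is dominant otherwise.
Hiro, Ewa, Mika and Uma clear that bar, contributing 18 each; the remaining 5 contribute 0. Total contributed: 72.
The reservoir fund pays out 8.6 × 72 = 619.20 in total (split across the unequal shares, but the aggregate is all that matters for the group sum).
The 5 free-riders keep 18 each, adding 90. Group total = 90 + 619.20 = 709.20.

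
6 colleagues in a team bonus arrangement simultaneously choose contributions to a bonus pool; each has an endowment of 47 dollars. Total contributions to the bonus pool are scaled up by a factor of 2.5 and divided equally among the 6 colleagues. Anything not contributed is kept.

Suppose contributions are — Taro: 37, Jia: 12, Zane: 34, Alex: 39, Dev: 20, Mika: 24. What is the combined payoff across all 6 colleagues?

Total contributed: 37 + 12 + 34 + 39 + 20 + 24 = 166; total kept: 6 × 47 − 166 = 116.
The bonus pool pays out 2.5 × 166 = 415.00 in aggregate.
Group total = 116 + 415.00 = 531.00.

531.00 dollars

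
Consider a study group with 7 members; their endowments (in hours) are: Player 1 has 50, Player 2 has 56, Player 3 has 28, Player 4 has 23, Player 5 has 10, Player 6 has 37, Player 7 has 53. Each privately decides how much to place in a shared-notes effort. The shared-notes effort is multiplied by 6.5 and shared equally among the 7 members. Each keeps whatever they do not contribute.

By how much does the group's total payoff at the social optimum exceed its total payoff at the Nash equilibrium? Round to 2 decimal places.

1413.50 hours

The private return per contributed unit is 6.5/7 = 0.9286 < 1 for every player regardless of endowment, so the Nash equilibrium is zero contribution and the group total is Σ E_j = 50 + 56 + 28 + 23 + 10 + 37 + 53 = 257.
Each contributed unit returns 6.500 to the group, so the social optimum is full contribution by everyone: group total = 6.500 × 257 = 1670.50.
Efficiency loss = (6.500 − 1) × 257 = 1413.50.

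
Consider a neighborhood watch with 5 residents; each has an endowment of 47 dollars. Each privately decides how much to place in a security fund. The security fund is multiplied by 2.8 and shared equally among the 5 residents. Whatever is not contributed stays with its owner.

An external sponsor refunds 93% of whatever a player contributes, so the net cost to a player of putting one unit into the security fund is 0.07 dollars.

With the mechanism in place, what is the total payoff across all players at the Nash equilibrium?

876.55 dollars

The effective private return per unit is now (2.8/5) / 0.07 = 8.0000 > 1, so every player's dominant strategy flips to full contribution.
So the Nash equilibrium is full contribution by all 5; the group earns 5 × (47 × 0.93 + 2.8 × 47) = 876.55.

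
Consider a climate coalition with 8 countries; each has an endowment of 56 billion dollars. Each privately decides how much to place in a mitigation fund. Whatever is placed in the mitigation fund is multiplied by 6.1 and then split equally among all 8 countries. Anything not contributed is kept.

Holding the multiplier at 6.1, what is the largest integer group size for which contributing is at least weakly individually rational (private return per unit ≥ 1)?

6

Private return per unit is 6.1/(group size), which is ≥ 1 whenever the group size is ≤ 6.1.
The largest such integer is 6.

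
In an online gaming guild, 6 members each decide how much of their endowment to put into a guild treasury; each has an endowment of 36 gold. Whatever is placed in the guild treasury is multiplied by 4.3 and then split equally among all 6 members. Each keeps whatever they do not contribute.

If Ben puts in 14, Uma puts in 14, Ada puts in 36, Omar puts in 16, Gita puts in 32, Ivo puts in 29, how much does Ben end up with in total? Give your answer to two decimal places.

123.05 gold

Total contributed: 14 + 14 + 36 + 16 + 32 + 29 = 141.
Each receives 4.3 × 141 / 6 = 101.05 from the guild treasury.
Ben keeps 36 − 14 = 22, so Ben's payoff is 22 + 101.05 = 123.05.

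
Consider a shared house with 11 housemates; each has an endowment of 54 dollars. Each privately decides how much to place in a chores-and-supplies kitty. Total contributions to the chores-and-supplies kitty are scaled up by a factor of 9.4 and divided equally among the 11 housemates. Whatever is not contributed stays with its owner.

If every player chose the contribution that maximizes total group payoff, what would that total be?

Each contributed unit returns 9.400 to the group as a whole (0.8545 to each of 11 players), which exceeds 1, so the social optimum is full contribution: group total = 9.400 × 594 = 5583.60.

5583.60 dollars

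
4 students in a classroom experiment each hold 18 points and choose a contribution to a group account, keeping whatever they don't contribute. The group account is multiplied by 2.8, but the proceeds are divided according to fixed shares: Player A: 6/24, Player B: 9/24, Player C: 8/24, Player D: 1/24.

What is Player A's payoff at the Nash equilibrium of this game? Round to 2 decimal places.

30.60 points

For player j, contributing a unit is worthwhile iff 2.8 × (j's share) ≥ 1, i.e. iff j's share is at least 0.3571.
Only Player B (9/24) clears that bar, contributing 18; the remaining 3 contribute 0. Total contributed: 18.
Player A keeps 18 and receives 2.8 × 18 × 6/24 = 12.60 from the group account, for a payoff of 30.60.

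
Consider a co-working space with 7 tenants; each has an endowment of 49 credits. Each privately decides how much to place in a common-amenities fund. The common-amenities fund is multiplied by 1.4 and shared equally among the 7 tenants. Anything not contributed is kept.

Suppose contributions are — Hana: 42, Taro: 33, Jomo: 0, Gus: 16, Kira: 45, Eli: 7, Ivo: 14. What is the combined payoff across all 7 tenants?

Total contributed: 42 + 33 + 0 + 16 + 45 + 7 + 14 = 157; total kept: 7 × 49 − 157 = 186.
The common-amenities fund pays out 1.4 × 157 = 219.80 in aggregate.
Group total = 186 + 219.80 = 405.80.

405.80 credits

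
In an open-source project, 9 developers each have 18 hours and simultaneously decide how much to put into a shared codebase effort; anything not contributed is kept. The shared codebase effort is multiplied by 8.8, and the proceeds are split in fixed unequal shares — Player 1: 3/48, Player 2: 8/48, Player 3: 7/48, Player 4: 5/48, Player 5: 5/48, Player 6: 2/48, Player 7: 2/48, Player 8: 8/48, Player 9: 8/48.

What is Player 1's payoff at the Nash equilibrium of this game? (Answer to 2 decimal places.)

A player with share s gets back 8.8·s per unit contributed, so full contribution is dominant for anyone with s > 1/8.8 = 0.1136 and zero contribution is dominant for anyone below.
Player 2, Player 3, Player 8 and Player 9 are above the threshold, contributing 18 each; the remaining 5 contribute 0. Total contributed: 72.
Player 1 keeps 18 and receives 8.8 × 72 × 3/48 = 39.60 from the shared codebase effort, for a payoff of 57.60.

57.60 hours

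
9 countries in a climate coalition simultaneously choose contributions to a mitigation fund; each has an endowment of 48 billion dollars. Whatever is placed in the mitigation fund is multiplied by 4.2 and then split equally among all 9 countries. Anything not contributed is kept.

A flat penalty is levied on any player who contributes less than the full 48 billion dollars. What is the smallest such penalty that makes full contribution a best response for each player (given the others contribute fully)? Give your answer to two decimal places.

25.60 billion dollars

Given the others contribute fully, the best deviation is to contribute 0 (any partial contribution still incurs the fine and gives up units whose private return 0.4667 is below 1).
Deviating from 48 to 0 saves 48 billion dollars but forfeits the deviator's share of the drop in the mitigation fund: 4.2/9 × 48 = 22.40.
So the deviation gain is 48 − 22.40 = 25.60, and the fine must be at least 25.60 billion dollars to wipe it out.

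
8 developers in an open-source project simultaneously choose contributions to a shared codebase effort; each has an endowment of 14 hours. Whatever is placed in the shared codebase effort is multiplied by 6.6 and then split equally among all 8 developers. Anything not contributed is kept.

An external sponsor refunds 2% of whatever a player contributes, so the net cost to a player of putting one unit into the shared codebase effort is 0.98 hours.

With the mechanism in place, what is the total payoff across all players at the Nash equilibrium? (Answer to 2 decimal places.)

112.00 hours

The effective private return is (6.6/8) / 0.98 = 0.8418, which is still under 1, so the mechanism doesn't change anyone's dominant strategy: zero contribution.
At the Nash equilibrium no one contributes; group total payoff = 8 × 14 = 112.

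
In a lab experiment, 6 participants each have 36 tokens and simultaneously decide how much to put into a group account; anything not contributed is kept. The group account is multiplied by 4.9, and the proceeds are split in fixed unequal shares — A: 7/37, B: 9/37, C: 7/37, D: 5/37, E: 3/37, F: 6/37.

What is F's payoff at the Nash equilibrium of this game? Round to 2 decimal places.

A player with share s gets back 4.9·s per unit contributed, so full contribution is dominant for anyone with s > 1/4.9 = 0.2041 and zero contribution is dominant for anyone below.
B alone (share 9/37) is above the threshold, contributing 36; the remaining 5 contribute 0. Total contributed: 36.
F keeps 36 and receives 4.9 × 36 × 6/37 = 28.61 from the group account, for a payoff of 64.61.

64.61 tokens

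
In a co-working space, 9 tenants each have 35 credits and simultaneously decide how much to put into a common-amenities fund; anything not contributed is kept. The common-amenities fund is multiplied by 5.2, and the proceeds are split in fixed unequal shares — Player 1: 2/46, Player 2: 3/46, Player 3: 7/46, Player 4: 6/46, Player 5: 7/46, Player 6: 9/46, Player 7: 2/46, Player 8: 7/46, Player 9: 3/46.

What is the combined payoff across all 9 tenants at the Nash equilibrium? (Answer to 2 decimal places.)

A player with share s gets back 5.2·s per unit contributed, so full contribution is dominant for anyone with s > 1/5.2 = 0.1923 and zero contribution is dominant for anyone below.
The only share above 0.1923 is Player 6's 9/46, contributing 35; the remaining 8 contribute 0. Total contributed: 35.
The common-amenities fund pays out 5.2 × 35 = 182.00 in total (split across the unequal shares, but the aggregate is all that matters for the group sum).
The 8 free-riders keep 35 each, adding 280. Group total = 280 + 182.00 = 462.00.

462.00 credits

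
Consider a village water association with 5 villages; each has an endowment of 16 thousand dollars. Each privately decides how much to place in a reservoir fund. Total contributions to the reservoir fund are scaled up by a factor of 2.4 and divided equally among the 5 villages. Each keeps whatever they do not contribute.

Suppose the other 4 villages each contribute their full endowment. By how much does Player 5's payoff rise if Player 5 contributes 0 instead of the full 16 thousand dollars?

Switching from a contribution of 16 to 0 lets Player 5 keep an extra 16 thousand dollars, but lowers the reservoir fund by 16, which costs Player 5 their own share of that drop: 2.4/5 × 16 = 7.68.
Net gain = 16 − 7.68 = 8.32. The private return per contributed unit (0.4800) is below 1, so free-riding is indeed the best response regardless of what the others do.

8.32 thousand dollars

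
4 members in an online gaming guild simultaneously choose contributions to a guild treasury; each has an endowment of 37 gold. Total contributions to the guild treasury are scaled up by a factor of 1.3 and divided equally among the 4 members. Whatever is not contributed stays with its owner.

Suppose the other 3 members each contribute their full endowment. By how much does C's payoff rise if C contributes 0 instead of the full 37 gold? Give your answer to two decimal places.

Switching from a contribution of 37 to 0 lets C keep an extra 37 gold, but lowers the guild treasury by 37, which costs C their own share of that drop: 1.3/4 × 37 = 12.02.
Net gain = 37 − 12.02 = 24.98. The private return per contributed unit (0.3250) is below 1, so free-riding is indeed the best response regardless of what the others do.

24.98 gold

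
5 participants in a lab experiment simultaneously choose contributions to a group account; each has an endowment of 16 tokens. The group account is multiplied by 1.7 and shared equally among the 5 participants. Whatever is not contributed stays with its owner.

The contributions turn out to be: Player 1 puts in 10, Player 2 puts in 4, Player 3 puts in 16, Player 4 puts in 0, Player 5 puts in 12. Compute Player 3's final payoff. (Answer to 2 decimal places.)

14.28 tokens

Total contributed: 10 + 4 + 16 + 0 + 12 = 42.
Each receives 1.7 × 42 / 5 = 14.28 from the group account.
Player 3 keeps 16 − 16 = 0, so Player 3's payoff is 0 + 14.28 = 14.28.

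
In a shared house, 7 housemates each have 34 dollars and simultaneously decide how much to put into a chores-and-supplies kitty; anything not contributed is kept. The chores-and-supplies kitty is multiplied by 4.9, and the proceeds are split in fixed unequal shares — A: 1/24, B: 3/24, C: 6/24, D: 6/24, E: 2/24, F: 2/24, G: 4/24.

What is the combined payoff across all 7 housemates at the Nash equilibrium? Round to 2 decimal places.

A player with share s gets back 4.9·s per unit contributed, so full contribution is dominant for anyone with s > 1/4.9 = 0.2041 and zero contribution is dominant for anyone below.
The shares above 0.2041 belong to C and D, contributing 34 each; the remaining 5 contribute 0. Total contributed: 68.
The chores-and-supplies kitty pays out 4.9 × 68 = 333.20 in total (split across the unequal shares, but the aggregate is all that matters for the group sum).
The 5 free-riders keep 34 each, adding 170. Group total = 170 + 333.20 = 503.20.

503.20 dollars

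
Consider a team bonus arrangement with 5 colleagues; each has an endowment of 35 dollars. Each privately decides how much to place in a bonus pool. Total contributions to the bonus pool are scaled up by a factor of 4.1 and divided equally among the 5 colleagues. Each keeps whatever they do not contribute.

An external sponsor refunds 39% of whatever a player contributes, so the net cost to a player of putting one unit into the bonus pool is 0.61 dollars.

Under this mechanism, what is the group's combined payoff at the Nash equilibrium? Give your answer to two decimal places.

785.75 dollars

With the mechanism, a contributed unit returns (4.1/5) / 0.61 = 1.3443 per unit of net cost to the contributor — now above 1 — so contributing fully is weakly dominant for every player.
At the Nash equilibrium everyone contributes 35. Group total payoff = 5 × (35 × 0.39 + 4.1 × 35) = 785.75.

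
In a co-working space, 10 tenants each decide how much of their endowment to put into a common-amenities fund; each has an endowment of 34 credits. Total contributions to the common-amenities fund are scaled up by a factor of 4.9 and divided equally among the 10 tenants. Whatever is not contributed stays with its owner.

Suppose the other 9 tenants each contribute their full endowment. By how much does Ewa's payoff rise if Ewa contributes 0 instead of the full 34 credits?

17.34 credits

Switching from a contribution of 34 to 0 lets Ewa keep an extra 34 credits, but lowers the common-amenities fund by 34, which costs Ewa their own share of that drop: 4.9/10 × 34 = 16.66.
Net gain = 34 − 16.66 = 17.34. The private return per contributed unit (0.4900) is below 1, so free-riding is indeed the best response regardless of what the others do.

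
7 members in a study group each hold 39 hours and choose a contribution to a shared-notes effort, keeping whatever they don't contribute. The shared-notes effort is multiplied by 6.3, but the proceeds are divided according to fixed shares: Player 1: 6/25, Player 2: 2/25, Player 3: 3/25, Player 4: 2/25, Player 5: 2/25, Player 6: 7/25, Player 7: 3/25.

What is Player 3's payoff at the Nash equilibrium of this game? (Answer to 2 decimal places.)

97.97 hours

Player j's private return per contributed unit is 6.3 × (j's share). Contributing is weakly dominant for j when that share is at least 1/6.3 = 0.1587, and contributing 0 is dominant otherwise.
Player 1 and Player 6 are above the threshold, contributing 39 each; the remaining 5 contribute 0. Total contributed: 78.
Player 3 keeps 39 and receives 6.3 × 78 × 3/25 = 58.97 from the shared-notes effort, for a payoff of 97.97.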